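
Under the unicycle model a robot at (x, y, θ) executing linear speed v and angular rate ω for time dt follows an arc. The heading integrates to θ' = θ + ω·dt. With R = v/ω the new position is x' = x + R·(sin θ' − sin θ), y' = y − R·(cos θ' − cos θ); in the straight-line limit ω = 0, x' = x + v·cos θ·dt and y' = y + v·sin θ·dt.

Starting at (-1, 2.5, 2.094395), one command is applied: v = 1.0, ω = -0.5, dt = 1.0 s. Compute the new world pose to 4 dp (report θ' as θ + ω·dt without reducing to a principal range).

(-1.2674, 3.4528, 1.5944)

θ' = 2.0944 + -0.5·1.0 = 1.5944
R = v/ω = 1.0/-0.5 = -2.0000
x' = -1 + -2.0000·(sin 1.5944 − sin 2.0944) = -1.2674
y' = 2.5 − -2.0000·(cos 1.5944 − cos 2.0944) = 3.4528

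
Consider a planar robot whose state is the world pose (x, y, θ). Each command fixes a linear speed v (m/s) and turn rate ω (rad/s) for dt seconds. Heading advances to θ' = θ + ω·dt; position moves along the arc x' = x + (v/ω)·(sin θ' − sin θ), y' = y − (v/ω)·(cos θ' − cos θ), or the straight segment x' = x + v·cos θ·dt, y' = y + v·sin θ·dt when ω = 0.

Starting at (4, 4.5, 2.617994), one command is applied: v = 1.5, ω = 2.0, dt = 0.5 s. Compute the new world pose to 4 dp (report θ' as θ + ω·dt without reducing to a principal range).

(3.2811, 4.5170, 3.6180)

θ' = 2.6180 + 2.0·0.5 = 3.6180
R = v/ω = 1.5/2.0 = 0.7500
x' = 4 + 0.7500·(sin 3.6180 − sin 2.6180) = 3.2811
y' = 4.5 − 0.7500·(cos 3.6180 − cos 2.6180) = 4.5170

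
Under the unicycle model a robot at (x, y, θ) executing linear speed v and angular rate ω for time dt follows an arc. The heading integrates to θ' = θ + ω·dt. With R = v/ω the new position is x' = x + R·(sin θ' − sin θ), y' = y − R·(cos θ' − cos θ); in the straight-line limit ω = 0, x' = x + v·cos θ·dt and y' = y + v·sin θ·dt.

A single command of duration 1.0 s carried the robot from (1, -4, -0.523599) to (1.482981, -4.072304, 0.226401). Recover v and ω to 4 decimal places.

Δθ = 0.226401 − -0.523599 = 0.750000
ω = Δθ/dt = 0.750000/1.0 = 0.7500
R = Δx/(sin θ' − sin θ) = 0.6667
v = R·ω = 0.6667·0.7500 = 0.5000

v = 0.5000, ω = 0.7500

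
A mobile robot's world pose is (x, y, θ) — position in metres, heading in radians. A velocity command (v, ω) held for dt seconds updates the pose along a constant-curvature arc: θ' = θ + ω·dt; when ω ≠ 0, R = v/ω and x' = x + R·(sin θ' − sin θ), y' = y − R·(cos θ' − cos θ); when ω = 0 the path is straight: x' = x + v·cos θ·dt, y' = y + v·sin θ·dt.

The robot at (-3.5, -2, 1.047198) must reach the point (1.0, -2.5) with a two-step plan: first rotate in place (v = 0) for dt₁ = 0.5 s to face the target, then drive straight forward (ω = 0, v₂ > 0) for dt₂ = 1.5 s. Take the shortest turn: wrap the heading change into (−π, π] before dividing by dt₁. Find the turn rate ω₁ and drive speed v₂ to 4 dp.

heading to target = atan2(-2.5−-2, 1−-3.5) = -0.1107
Δθ = wrap(-0.1107 − 1.0472) = -1.1579; ω₁ = Δθ/dt₁ = -2.3157
distance = √((1−-3.5)² + (-2.5−-2)²) = 4.5277; v₂ = distance/dt₂ = 3.0185

ω₁ = -2.3157, v₂ = 3.0185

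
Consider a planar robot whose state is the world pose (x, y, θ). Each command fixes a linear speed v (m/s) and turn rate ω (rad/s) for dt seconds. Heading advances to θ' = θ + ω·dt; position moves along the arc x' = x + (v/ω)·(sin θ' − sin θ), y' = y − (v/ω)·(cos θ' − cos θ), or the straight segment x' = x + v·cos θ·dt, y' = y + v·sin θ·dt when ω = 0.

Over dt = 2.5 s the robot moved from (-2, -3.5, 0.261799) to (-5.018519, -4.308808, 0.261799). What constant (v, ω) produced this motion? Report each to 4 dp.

Δθ = 0.261799 − 0.261799 = 0.000000
ω = Δθ/dt = 0.000000/2.5 = 0.0000
ω = 0 → v = (Δx·cos θ + Δy·sin θ)/dt = -1.2500

v = -1.2500, ω = 0.0000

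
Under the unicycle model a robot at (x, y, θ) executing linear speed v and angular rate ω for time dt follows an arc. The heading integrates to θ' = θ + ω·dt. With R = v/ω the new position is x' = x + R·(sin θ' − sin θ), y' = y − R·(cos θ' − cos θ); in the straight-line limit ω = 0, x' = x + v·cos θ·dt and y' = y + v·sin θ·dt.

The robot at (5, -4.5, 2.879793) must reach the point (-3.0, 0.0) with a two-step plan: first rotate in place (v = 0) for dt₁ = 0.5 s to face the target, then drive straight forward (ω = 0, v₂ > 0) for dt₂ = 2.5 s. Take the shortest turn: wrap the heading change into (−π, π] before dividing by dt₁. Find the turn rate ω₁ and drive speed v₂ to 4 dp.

ω₁ = -0.5012, v₂ = 3.6715

heading to target = atan2(0−-4.5, -3−5) = 2.6292
Δθ = wrap(2.6292 − 2.8798) = -0.2506; ω₁ = Δθ/dt₁ = -0.5012
distance = √((-3−5)² + (0−-4.5)²) = 9.1788; v₂ = distance/dt₂ = 3.6715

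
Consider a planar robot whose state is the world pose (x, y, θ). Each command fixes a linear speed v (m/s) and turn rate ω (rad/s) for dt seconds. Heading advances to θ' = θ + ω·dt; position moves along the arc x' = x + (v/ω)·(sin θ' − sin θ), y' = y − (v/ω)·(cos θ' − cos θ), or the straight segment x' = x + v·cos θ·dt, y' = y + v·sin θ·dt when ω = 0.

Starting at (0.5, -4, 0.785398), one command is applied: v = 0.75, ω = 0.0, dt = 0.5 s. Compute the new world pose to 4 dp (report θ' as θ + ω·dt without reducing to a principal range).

θ' = 0.7854 + 0.0·0.5 = 0.7854
ω = 0 → straight: x' = 0.5 + 0.75·cos(0.7854)·0.5 = 0.7652
y' = -4 + 0.75·sin(0.7854)·0.5 = -3.7348

(0.7652, -3.7348, 0.7854)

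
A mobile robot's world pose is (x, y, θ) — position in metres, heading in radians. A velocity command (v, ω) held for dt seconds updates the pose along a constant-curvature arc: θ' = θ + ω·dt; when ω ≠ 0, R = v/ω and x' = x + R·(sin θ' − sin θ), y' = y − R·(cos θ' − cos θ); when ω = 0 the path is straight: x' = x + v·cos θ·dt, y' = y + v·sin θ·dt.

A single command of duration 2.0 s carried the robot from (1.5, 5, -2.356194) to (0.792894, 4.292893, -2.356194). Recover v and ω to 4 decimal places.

v = 0.5000, ω = 0.0000

Δθ = -2.356194 − -2.356194 = 0.000000
ω = Δθ/dt = 0.000000/2.0 = 0.0000
ω = 0 → v = (Δx·cos θ + Δy·sin θ)/dt = 0.5000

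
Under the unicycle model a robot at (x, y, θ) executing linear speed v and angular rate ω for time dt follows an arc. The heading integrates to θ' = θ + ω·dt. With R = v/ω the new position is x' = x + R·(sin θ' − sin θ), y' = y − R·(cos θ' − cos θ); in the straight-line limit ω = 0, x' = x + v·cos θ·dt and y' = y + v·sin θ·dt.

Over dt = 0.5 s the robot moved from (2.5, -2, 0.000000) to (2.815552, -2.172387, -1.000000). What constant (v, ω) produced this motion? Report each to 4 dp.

v = 0.7500, ω = -2.0000

Δθ = -1.000000 − 0.000000 = -1.000000
ω = Δθ/dt = -1.000000/0.5 = -2.0000
R = Δx/(sin θ' − sin θ) = -0.3750
v = R·ω = -0.3750·-2.0000 = 0.7500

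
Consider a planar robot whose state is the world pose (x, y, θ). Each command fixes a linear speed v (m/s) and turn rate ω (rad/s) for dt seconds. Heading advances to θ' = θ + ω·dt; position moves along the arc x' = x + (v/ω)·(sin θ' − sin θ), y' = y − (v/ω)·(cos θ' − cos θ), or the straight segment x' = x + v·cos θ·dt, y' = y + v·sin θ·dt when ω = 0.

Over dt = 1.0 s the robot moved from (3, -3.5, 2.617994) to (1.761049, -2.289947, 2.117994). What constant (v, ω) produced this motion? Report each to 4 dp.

Δθ = 2.117994 − 2.617994 = -0.500000
ω = Δθ/dt = -0.500000/1.0 = -0.5000
R = Δx/(sin θ' − sin θ) = -3.5000
v = R·ω = -3.5000·-0.5000 = 1.7500

v = 1.7500, ω = -0.5000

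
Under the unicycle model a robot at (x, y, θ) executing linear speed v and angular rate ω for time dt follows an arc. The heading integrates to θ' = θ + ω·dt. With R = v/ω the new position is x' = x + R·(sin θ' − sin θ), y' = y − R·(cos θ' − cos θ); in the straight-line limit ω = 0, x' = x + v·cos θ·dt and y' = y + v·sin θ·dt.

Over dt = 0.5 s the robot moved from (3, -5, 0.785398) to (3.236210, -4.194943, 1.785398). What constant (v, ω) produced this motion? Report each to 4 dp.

v = 1.7500, ω = 2.0000

Δθ = 1.785398 − 0.785398 = 1.000000
ω = Δθ/dt = 1.000000/0.5 = 2.0000
R = −Δy/(cos θ' − cos θ) = 0.8750
v = R·ω = 0.8750·2.0000 = 1.7500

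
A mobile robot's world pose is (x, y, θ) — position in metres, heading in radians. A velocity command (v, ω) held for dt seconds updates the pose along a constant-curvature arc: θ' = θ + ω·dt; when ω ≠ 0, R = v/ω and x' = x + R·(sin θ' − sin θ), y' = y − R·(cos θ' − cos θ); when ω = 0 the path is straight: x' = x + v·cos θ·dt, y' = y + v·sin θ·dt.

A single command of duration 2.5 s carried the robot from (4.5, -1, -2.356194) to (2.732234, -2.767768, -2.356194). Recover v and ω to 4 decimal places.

Δθ = -2.356194 − -2.356194 = 0.000000
ω = Δθ/dt = 0.000000/2.5 = 0.0000
ω = 0 → v = (Δx·cos θ + Δy·sin θ)/dt = 1.0000

v = 1.0000, ω = 0.0000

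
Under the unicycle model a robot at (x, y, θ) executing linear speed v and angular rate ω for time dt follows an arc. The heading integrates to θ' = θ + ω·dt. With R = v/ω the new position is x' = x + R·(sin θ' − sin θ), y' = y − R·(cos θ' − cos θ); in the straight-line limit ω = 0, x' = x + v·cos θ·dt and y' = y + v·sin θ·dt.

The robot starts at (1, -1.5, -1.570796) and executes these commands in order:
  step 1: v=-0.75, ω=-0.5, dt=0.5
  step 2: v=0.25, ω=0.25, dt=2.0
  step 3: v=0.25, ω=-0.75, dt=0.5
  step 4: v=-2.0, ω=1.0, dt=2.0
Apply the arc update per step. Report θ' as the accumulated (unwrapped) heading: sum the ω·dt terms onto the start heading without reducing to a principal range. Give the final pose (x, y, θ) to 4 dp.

step 1: θ'=-1.8208 (R=1.5000) → pose (1.0466, -1.1289, -1.8208)
step 2: θ'=-1.3208 (R=1.0000) → pose (1.0466, -1.6237, -1.3208)
step 3: θ'=-1.6958 (R=-0.3333) → pose (1.0544, -1.7477, -1.6958)
step 4: θ'=0.3042 (R=-2.0000) → pose (-1.5291, 0.4098, 0.3042)

(-1.5291, 0.4098, 0.3042)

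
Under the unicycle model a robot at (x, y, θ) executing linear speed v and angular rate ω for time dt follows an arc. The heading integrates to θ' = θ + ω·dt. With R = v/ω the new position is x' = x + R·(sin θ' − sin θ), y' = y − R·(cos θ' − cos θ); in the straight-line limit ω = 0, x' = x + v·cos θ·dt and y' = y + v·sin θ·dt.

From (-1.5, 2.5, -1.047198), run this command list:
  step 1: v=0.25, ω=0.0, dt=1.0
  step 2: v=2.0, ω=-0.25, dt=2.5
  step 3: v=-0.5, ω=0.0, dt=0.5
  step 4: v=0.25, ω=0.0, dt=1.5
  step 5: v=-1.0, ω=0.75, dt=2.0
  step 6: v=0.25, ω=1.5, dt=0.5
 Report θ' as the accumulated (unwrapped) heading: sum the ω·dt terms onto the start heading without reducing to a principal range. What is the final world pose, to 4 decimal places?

(-1.3354, -1.1775, 0.5778)

step 1: θ'=-1.0472 (straight) → pose (-1.3750, 2.2835, -1.0472)
step 2: θ'=-1.6722 (R=-8.0000) → pose (-0.3443, -2.5263, -1.6722)
step 3: θ'=-1.6722 (straight) → pose (-0.3190, -2.2776, -1.6722)
step 4: θ'=-1.6722 (straight) → pose (-0.3570, -2.6507, -1.6722)
step 5: θ'=-0.1722 (R=-1.3333) → pose (-1.4550, -1.2021, -0.1722)
step 6: θ'=0.5778 (R=0.1667) → pose (-1.3354, -1.1775, 0.5778)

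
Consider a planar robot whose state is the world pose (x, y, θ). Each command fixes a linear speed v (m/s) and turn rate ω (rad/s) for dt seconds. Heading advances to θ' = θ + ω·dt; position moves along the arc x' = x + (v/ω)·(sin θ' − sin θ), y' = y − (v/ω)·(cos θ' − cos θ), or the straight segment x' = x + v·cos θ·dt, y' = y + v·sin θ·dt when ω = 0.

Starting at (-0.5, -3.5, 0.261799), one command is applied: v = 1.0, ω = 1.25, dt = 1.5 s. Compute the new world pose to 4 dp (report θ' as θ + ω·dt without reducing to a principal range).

(-0.0318, -2.2982, 2.1368)

θ' = 0.2618 + 1.25·1.5 = 2.1368
R = v/ω = 1.0/1.25 = 0.8000
x' = -0.5 + 0.8000·(sin 2.1368 − sin 0.2618) = -0.0318
y' = -3.5 − 0.8000·(cos 2.1368 − cos 0.2618) = -2.2982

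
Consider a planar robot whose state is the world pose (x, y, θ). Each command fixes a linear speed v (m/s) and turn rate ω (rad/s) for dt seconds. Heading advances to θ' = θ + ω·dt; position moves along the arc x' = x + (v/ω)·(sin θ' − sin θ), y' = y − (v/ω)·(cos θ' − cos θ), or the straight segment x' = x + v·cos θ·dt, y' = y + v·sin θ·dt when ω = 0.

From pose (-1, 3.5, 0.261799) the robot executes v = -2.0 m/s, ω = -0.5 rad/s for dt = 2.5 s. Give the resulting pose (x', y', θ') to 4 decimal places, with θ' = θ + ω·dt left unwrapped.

θ' = 0.2618 + -0.5·2.5 = -0.9882
R = v/ω = -2.0/-0.5 = 4.0000
x' = -1 + 4.0000·(sin -0.9882 − sin 0.2618) = -5.3754
y' = 3.5 − 4.0000·(cos -0.9882 − cos 0.2618) = 5.1629

(-5.3754, 5.1629, -0.9882)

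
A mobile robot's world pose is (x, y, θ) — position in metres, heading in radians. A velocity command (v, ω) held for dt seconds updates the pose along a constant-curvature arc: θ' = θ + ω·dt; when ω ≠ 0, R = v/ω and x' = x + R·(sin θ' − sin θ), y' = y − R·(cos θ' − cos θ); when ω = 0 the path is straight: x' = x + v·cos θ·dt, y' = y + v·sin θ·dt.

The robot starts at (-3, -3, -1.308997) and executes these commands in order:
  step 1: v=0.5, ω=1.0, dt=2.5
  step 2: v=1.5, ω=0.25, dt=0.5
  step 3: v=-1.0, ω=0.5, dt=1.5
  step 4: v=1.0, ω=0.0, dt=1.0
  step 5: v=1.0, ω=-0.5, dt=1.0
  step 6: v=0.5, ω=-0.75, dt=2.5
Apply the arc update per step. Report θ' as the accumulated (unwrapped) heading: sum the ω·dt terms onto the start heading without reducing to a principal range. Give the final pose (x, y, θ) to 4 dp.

step 1: θ'=1.1910 (R=0.5000) → pose (-2.0527, -3.0560, 1.1910)
step 2: θ'=1.3160 (R=6.0000) → pose (-1.8188, -2.3439, 1.3160)
step 3: θ'=2.0660 (R=-2.0000) → pose (-1.6431, -3.7984, 2.0660)
step 4: θ'=2.0660 (straight) → pose (-2.1183, -2.9185, 2.0660)
step 5: θ'=1.5660 (R=-2.0000) → pose (-2.3586, -1.9585, 1.5660)
step 6: θ'=-0.3090 (R=-0.6667) → pose (-1.4892, -1.3266, -0.3090)

(-1.4892, -1.3266, -0.3090)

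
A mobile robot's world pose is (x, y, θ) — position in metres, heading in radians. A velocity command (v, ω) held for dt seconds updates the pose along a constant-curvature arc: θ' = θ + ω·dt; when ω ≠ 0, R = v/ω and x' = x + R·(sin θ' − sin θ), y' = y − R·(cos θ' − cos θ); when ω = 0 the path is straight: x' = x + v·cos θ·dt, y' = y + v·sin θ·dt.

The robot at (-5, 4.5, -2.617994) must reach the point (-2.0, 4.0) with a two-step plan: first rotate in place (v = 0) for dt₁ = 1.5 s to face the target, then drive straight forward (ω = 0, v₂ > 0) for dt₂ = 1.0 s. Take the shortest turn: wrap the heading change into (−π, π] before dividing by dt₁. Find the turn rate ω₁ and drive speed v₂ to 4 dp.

heading to target = atan2(4−4.5, -2−-5) = -0.1651
Δθ = wrap(-0.1651 − -2.6180) = 2.4528; ω₁ = Δθ/dt₁ = 1.6352
distance = √((-2−-5)² + (4−4.5)²) = 3.0414; v₂ = distance/dt₂ = 3.0414

ω₁ = 1.6352, v₂ = 3.0414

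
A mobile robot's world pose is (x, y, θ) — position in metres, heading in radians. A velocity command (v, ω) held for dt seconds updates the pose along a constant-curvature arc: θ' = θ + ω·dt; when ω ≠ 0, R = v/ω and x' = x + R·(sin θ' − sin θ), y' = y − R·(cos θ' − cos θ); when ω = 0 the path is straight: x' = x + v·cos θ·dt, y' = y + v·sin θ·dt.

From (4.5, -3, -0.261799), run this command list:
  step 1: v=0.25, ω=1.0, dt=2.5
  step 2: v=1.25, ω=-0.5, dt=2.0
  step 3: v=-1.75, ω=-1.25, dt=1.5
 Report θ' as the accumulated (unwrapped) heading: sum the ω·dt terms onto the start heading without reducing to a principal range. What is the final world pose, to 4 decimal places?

step 1: θ'=2.2382 (R=0.2500) → pose (4.7611, -2.6038, 2.2382)
step 2: θ'=1.2382 (R=-2.5000) → pose (4.3616, -0.2402, 1.2382)
step 3: θ'=-0.6368 (R=1.4000) → pose (2.2059, -0.9087, -0.6368)

(2.2059, -0.9087, -0.6368)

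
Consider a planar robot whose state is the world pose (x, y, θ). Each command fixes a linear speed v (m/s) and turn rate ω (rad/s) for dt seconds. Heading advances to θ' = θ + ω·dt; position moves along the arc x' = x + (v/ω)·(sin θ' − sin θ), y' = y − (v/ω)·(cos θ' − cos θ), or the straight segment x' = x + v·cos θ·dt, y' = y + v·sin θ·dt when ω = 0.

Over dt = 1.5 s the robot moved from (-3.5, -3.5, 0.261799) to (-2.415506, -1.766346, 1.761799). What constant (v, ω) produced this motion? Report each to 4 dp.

Δθ = 1.761799 − 0.261799 = 1.500000
ω = Δθ/dt = 1.500000/1.5 = 1.0000
R = −Δy/(cos θ' − cos θ) = 1.5000
v = R·ω = 1.5000·1.0000 = 1.5000

v = 1.5000, ω = 1.0000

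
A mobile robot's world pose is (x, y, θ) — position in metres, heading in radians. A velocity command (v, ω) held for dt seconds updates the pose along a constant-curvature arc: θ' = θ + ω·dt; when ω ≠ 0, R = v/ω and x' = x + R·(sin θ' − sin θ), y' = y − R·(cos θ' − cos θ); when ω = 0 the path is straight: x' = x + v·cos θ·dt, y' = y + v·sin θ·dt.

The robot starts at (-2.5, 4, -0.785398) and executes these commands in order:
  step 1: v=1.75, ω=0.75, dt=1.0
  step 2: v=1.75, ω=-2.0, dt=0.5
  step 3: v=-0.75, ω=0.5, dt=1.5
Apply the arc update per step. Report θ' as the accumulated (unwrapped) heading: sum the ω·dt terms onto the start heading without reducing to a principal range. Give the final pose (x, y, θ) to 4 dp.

step 1: θ'=-0.0354 (R=2.3333) → pose (-0.9327, 3.3180, -0.0354)
step 2: θ'=-1.0354 (R=-0.8750) → pose (-0.2111, 2.8900, -1.0354)
step 3: θ'=-0.2854 (R=-1.5000) → pose (-1.0789, 3.5641, -0.2854)

(-1.0789, 3.5641, -0.2854)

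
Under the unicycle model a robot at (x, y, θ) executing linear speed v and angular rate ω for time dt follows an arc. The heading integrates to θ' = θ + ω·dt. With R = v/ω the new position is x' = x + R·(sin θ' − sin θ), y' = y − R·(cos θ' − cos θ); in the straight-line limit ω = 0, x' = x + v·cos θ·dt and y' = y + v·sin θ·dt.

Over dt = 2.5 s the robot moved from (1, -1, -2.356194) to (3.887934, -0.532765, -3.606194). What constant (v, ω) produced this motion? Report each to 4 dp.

Δθ = -3.606194 − -2.356194 = -1.250000
ω = Δθ/dt = -1.250000/2.5 = -0.5000
R = Δx/(sin θ' − sin θ) = 2.5000
v = R·ω = 2.5000·-0.5000 = -1.2500

v = -1.2500, ω = -0.5000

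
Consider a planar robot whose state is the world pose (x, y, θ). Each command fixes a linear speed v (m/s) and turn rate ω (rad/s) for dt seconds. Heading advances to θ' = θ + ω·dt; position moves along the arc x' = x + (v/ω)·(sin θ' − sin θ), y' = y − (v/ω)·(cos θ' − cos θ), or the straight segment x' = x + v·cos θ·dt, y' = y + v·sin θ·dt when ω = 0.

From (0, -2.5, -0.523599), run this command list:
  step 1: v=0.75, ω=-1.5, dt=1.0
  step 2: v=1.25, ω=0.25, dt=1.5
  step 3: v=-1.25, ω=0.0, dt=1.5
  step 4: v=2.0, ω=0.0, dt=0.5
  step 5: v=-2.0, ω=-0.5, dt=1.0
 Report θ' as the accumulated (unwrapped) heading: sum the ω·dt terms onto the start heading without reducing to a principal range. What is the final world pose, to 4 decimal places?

step 1: θ'=-2.0236 (R=-0.5000) → pose (0.1996, -3.1518, -2.0236)
step 2: θ'=-1.6486 (R=5.0000) → pose (-0.2891, -4.9506, -1.6486)
step 3: θ'=-1.6486 (straight) → pose (-0.1434, -3.0812, -1.6486)
step 4: θ'=-1.6486 (straight) → pose (-0.2211, -4.0782, -1.6486)
step 5: θ'=-2.1486 (R=4.0000) → pose (0.4161, -2.2044, -2.1486)

(0.4161, -2.2044, -2.1486)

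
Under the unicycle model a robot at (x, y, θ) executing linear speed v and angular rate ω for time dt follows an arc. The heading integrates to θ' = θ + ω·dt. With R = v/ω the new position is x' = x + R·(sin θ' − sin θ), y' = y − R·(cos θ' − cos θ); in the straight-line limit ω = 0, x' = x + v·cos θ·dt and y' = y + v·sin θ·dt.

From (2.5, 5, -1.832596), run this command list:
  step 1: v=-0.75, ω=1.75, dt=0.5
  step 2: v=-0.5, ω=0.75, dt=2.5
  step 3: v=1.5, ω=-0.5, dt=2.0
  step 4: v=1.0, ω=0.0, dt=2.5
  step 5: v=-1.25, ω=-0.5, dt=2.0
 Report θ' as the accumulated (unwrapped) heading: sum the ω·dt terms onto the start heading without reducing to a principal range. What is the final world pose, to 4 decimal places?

step 1: θ'=-0.9576 (R=-0.4286) → pose (2.4365, 5.3576, -0.9576)
step 2: θ'=0.9174 (R=-0.6667) → pose (1.3620, 5.3792, 0.9174)
step 3: θ'=-0.0826 (R=-3.0000) → pose (3.9915, 6.5453, -0.0826)
step 4: θ'=-0.0826 (straight) → pose (6.4830, 6.3390, -0.0826)
step 5: θ'=-1.0826 (R=2.5000) → pose (4.4813, 7.6579, -1.0826)

(4.4813, 7.6579, -1.0826)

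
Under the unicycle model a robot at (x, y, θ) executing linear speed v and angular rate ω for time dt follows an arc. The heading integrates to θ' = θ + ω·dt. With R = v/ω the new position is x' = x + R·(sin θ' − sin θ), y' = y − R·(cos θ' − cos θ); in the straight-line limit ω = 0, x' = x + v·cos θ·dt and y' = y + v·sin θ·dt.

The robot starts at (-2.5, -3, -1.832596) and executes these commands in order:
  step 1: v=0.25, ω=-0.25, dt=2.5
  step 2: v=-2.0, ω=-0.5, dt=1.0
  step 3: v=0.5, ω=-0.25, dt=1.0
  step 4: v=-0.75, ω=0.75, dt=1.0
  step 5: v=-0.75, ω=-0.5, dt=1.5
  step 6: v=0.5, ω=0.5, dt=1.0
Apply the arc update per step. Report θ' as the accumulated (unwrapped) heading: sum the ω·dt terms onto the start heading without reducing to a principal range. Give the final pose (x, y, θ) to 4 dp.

step 1: θ'=-2.4576 (R=-1.0000) → pose (-2.8340, -3.5162, -2.4576)
step 2: θ'=-2.9576 (R=4.0000) → pose (-1.0383, -2.6840, -2.9576)
step 3: θ'=-3.2076 (R=-2.0000) → pose (-1.5361, -2.7134, -3.2076)
step 4: θ'=-2.4576 (R=-1.0000) → pose (-0.8383, -2.4906, -2.4576)
step 5: θ'=-3.2076 (R=1.5000) → pose (0.2085, -2.1564, -3.2076)
step 6: θ'=-2.7076 (R=1.0000) → pose (-0.2779, -2.2470, -2.7076)

(-0.2779, -2.2470, -2.7076)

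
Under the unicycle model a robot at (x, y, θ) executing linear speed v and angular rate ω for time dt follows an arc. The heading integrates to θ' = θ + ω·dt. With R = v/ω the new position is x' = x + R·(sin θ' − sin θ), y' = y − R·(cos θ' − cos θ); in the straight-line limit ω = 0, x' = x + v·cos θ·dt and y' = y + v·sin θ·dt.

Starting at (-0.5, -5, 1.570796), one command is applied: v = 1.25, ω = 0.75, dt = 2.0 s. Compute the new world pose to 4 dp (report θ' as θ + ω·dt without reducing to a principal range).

(-2.0488, -3.3375, 3.0708)

θ' = 1.5708 + 0.75·2.0 = 3.0708
R = v/ω = 1.25/0.75 = 1.6667
x' = -0.5 + 1.6667·(sin 3.0708 − sin 1.5708) = -2.0488
y' = -5 − 1.6667·(cos 3.0708 − cos 1.5708) = -3.3375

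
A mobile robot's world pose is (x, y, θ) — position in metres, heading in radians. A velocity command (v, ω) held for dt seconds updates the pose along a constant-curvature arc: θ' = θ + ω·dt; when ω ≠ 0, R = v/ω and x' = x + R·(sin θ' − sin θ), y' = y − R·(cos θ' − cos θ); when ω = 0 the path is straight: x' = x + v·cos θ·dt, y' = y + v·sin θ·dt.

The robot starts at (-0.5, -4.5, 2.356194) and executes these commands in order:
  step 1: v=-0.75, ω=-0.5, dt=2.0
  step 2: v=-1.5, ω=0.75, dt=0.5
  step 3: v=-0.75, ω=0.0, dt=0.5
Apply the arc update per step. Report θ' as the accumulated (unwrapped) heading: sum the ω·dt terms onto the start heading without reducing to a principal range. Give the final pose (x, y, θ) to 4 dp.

(-0.0554, -6.9956, 1.7312)

step 1: θ'=1.3562 (R=1.5000) → pose (-0.0951, -5.8801, 1.3562)
step 2: θ'=1.7312 (R=-2.0000) → pose (-0.1153, -6.6254, 1.7312)
step 3: θ'=1.7312 (straight) → pose (-0.0554, -6.9956, 1.7312)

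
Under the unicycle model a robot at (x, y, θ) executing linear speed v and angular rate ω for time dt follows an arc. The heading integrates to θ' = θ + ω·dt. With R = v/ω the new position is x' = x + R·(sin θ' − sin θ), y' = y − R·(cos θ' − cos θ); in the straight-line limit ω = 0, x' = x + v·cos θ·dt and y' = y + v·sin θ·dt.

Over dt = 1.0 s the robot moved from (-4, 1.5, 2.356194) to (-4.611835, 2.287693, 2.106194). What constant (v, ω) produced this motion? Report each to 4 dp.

v = 1.0000, ω = -0.2500

Δθ = 2.106194 − 2.356194 = -0.250000
ω = Δθ/dt = -0.250000/1.0 = -0.2500
R = −Δy/(cos θ' − cos θ) = -4.0000
v = R·ω = -4.0000·-0.2500 = 1.0000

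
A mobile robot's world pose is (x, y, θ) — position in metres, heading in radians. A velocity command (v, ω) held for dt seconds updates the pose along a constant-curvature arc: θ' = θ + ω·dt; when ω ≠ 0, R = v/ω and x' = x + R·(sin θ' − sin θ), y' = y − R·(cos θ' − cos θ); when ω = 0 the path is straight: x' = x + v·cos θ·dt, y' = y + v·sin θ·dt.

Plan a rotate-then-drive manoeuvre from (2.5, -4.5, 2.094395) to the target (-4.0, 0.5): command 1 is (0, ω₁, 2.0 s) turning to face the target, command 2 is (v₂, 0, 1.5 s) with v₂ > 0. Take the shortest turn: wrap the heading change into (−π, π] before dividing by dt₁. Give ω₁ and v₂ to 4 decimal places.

ω₁ = 0.1958, v₂ = 5.4671

heading to target = atan2(0.5−-4.5, -4−2.5) = 2.4859
Δθ = wrap(2.4859 − 2.0944) = 0.3915; ω₁ = Δθ/dt₁ = 0.1958
distance = √((-4−2.5)² + (0.5−-4.5)²) = 8.2006; v₂ = distance/dt₂ = 5.4671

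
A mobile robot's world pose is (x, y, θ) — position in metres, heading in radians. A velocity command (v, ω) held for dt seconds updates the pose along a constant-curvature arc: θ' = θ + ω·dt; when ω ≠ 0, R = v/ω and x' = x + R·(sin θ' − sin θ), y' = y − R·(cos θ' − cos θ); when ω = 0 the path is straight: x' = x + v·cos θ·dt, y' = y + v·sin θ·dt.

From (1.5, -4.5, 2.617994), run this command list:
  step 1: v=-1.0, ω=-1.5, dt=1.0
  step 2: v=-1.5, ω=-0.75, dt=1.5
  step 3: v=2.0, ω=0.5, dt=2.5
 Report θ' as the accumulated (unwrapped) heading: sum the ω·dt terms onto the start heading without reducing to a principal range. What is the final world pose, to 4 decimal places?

step 1: θ'=1.1180 (R=0.6667) → pose (1.7661, -5.3690, 1.1180)
step 2: θ'=-0.0070 (R=2.0000) → pose (-0.0463, -6.4940, -0.0070)
step 3: θ'=1.2430 (R=4.0000) → pose (3.7687, -3.7819, 1.2430)

(3.7687, -3.7819, 1.2430)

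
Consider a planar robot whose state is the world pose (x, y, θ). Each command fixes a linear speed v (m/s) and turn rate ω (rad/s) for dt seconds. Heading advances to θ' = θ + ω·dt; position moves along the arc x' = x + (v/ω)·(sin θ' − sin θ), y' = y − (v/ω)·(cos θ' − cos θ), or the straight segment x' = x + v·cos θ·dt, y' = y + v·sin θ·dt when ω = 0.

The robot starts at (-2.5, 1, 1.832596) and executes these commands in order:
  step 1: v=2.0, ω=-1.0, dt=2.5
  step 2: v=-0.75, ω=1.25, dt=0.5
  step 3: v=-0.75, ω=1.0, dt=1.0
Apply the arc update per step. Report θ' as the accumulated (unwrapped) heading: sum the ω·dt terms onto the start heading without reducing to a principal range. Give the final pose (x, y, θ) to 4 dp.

(-0.3213, 2.8990, 0.9576)

step 1: θ'=-0.6674 (R=-2.0000) → pose (0.6697, 3.0885, -0.6674)
step 2: θ'=-0.0424 (R=-0.6000) → pose (0.3238, 3.2167, -0.0424)
step 3: θ'=0.9576 (R=-0.7500) → pose (-0.3213, 2.8990, 0.9576)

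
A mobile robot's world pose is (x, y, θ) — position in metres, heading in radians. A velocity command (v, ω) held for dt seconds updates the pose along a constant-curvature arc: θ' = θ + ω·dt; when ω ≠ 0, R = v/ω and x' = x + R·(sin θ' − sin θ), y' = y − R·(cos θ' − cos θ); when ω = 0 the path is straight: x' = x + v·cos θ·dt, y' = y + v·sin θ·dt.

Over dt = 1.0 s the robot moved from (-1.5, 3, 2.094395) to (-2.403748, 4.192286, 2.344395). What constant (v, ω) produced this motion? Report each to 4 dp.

v = 1.5000, ω = 0.2500

Δθ = 2.344395 − 2.094395 = 0.250000
ω = Δθ/dt = 0.250000/1.0 = 0.2500
R = −Δy/(cos θ' − cos θ) = 6.0000
v = R·ω = 6.0000·0.2500 = 1.5000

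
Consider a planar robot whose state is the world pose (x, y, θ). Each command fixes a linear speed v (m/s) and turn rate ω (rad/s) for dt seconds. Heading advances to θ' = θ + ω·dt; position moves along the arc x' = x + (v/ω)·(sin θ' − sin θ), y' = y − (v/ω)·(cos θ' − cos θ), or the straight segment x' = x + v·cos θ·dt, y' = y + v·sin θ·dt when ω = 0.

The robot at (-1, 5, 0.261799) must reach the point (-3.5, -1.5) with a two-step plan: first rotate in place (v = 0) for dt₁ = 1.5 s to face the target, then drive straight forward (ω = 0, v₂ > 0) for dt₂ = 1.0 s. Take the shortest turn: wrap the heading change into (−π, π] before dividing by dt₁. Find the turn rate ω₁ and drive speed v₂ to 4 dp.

heading to target = atan2(-1.5−5, -3.5−-1) = -1.9380
Δθ = wrap(-1.9380 − 0.2618) = -2.1998; ω₁ = Δθ/dt₁ = -1.4665
distance = √((-3.5−-1)² + (-1.5−5)²) = 6.9642; v₂ = distance/dt₂ = 6.9642

ω₁ = -1.4665, v₂ = 6.9642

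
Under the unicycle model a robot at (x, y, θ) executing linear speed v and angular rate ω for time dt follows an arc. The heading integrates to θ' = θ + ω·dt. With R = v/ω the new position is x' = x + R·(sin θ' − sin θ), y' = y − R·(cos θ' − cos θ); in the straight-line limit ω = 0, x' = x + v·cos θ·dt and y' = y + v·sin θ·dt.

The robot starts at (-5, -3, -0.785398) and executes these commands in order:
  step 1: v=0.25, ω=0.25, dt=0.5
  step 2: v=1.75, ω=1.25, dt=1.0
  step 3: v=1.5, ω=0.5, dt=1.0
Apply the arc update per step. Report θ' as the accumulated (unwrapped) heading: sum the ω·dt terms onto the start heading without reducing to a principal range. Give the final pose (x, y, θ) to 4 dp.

(-2.2778, -2.0356, 1.0896)

step 1: θ'=-0.6604 (R=1.0000) → pose (-4.9063, -3.0826, -0.6604)
step 2: θ'=0.5896 (R=1.4000) → pose (-3.2691, -3.1406, 0.5896)
step 3: θ'=1.0896 (R=3.0000) → pose (-2.2778, -2.0356, 1.0896)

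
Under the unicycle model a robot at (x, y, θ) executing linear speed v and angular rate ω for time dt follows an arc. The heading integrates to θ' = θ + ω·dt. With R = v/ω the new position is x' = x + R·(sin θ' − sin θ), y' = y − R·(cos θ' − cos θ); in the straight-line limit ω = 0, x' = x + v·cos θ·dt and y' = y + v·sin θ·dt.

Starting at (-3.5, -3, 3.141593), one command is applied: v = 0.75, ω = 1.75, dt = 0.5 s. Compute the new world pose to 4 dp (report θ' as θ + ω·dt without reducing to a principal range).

θ' = 3.1416 + 1.75·0.5 = 4.0166
R = v/ω = 0.75/1.75 = 0.4286
x' = -3.5 + 0.4286·(sin 4.0166 − sin 3.1416) = -3.8289
y' = -3 − 0.4286·(cos 4.0166 − cos 3.1416) = -3.1539

(-3.8289, -3.1539, 4.0166)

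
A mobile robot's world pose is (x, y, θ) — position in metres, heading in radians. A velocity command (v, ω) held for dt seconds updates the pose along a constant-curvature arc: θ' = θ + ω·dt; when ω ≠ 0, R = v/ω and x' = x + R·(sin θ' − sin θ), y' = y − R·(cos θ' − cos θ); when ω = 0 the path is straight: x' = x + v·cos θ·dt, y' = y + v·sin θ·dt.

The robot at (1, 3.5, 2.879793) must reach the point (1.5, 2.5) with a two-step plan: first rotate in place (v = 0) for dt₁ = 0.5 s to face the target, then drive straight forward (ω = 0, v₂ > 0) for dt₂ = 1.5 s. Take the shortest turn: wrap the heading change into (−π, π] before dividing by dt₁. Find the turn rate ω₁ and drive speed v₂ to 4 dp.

ω₁ = 4.5925, v₂ = 0.7454

heading to target = atan2(2.5−3.5, 1.5−1) = -1.1071
Δθ = wrap(-1.1071 − 2.8798) = 2.2962; ω₁ = Δθ/dt₁ = 4.5925
distance = √((1.5−1)² + (2.5−3.5)²) = 1.1180; v₂ = distance/dt₂ = 0.7454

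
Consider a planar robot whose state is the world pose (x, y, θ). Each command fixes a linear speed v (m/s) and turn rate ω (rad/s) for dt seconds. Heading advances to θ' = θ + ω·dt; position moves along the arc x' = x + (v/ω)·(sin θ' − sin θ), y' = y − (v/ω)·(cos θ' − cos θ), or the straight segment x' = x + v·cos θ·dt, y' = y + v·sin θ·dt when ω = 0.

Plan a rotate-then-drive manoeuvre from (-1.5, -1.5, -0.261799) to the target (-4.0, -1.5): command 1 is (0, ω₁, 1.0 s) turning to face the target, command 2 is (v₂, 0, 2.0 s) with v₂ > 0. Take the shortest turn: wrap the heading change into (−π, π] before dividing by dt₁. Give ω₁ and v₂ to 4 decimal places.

heading to target = atan2(-1.5−-1.5, -4−-1.5) = 3.1416
Δθ = wrap(3.1416 − -0.2618) = -2.8798; ω₁ = Δθ/dt₁ = -2.8798
distance = √((-4−-1.5)² + (-1.5−-1.5)²) = 2.5000; v₂ = distance/dt₂ = 1.2500

ω₁ = -2.8798, v₂ = 1.2500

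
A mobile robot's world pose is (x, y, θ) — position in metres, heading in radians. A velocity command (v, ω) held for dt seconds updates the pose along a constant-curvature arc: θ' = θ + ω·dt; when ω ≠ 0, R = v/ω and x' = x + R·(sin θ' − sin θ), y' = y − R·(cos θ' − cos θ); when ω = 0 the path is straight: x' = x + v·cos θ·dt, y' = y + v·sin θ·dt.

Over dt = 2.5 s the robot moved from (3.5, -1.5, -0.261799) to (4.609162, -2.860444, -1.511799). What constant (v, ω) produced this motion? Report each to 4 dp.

v = 0.7500, ω = -0.5000

Δθ = -1.511799 − -0.261799 = -1.250000
ω = Δθ/dt = -1.250000/2.5 = -0.5000
R = −Δy/(cos θ' − cos θ) = -1.5000
v = R·ω = -1.5000·-0.5000 = 0.7500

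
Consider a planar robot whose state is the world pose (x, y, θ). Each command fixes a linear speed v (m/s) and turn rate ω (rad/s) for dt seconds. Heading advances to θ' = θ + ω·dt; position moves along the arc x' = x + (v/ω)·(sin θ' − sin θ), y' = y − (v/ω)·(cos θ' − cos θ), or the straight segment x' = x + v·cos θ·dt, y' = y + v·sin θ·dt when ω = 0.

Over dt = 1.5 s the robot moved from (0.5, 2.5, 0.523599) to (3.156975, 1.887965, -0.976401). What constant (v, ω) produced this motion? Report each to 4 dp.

v = 2.0000, ω = -1.0000

Δθ = -0.976401 − 0.523599 = -1.500000
ω = Δθ/dt = -1.500000/1.5 = -1.0000
R = Δx/(sin θ' − sin θ) = -2.0000
v = R·ω = -2.0000·-1.0000 = 2.0000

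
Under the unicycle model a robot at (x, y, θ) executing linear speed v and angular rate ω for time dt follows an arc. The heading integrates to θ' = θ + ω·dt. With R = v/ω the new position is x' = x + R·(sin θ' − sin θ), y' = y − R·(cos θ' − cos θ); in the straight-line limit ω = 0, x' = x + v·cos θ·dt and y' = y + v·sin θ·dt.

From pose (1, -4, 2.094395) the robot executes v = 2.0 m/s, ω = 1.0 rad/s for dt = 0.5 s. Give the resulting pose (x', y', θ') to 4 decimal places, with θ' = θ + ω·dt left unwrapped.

θ' = 2.0944 + 1.0·0.5 = 2.5944
R = v/ω = 2.0/1.0 = 2.0000
x' = 1 + 2.0000·(sin 2.5944 − sin 2.0944) = 0.3085
y' = -4 − 2.0000·(cos 2.5944 − cos 2.0944) = -3.2920

(0.3085, -3.2920, 2.5944)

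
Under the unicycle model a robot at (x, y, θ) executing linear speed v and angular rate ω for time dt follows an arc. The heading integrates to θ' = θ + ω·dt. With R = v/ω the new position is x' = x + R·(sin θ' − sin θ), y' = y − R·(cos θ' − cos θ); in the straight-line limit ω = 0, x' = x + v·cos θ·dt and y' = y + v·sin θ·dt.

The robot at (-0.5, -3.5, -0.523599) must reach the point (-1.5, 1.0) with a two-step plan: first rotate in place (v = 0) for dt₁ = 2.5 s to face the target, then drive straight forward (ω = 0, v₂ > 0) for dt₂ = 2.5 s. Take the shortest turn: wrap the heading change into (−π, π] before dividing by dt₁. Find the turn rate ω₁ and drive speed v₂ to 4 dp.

heading to target = atan2(1−-3.5, -1.5−-0.5) = 1.7895
Δθ = wrap(1.7895 − -0.5236) = 2.3131; ω₁ = Δθ/dt₁ = 0.9252
distance = √((-1.5−-0.5)² + (1−-3.5)²) = 4.6098; v₂ = distance/dt₂ = 1.8439

ω₁ = 0.9252, v₂ = 1.8439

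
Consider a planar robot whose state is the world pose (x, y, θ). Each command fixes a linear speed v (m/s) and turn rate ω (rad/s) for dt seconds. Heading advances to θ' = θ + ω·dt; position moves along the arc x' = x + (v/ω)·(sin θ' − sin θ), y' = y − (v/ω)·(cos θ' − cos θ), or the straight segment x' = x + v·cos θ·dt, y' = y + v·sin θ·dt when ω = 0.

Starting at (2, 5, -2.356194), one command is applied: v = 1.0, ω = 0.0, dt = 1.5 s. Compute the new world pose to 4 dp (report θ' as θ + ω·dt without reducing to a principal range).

θ' = -2.3562 + 0.0·1.5 = -2.3562
ω = 0 → straight: x' = 2 + 1.0·cos(-2.3562)·1.5 = 0.9393
y' = 5 + 1.0·sin(-2.3562)·1.5 = 3.9393

(0.9393, 3.9393, -2.3562)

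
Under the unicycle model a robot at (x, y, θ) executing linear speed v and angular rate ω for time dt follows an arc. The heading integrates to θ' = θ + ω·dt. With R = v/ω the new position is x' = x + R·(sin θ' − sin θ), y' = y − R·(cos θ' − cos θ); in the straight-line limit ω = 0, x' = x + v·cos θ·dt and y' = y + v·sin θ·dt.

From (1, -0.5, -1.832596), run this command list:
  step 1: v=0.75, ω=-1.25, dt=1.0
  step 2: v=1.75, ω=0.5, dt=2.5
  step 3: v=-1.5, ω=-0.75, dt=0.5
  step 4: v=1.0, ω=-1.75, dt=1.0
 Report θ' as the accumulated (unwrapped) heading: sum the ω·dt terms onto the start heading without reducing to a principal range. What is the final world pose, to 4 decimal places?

(-3.2704, -2.9118, -3.9576)

step 1: θ'=-3.0826 (R=-0.6000) → pose (0.4558, -0.9437, -3.0826)
step 2: θ'=-1.8326 (R=3.5000) → pose (-2.7185, -3.5317, -1.8326)
step 3: θ'=-2.2076 (R=2.0000) → pose (-2.3947, -2.8601, -2.2076)
step 4: θ'=-3.9576 (R=-0.5714) → pose (-3.2704, -2.9118, -3.9576)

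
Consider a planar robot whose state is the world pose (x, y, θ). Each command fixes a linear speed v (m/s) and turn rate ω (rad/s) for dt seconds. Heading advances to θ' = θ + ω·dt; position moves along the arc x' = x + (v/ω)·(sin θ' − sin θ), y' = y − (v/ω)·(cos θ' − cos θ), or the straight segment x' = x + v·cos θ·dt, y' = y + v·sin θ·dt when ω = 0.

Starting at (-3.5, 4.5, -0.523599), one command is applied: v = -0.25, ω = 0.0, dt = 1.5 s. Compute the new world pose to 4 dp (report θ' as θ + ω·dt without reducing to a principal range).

θ' = -0.5236 + 0.0·1.5 = -0.5236
ω = 0 → straight: x' = -3.5 + -0.25·cos(-0.5236)·1.5 = -3.8248
y' = 4.5 + -0.25·sin(-0.5236)·1.5 = 4.6875

(-3.8248, 4.6875, -0.5236)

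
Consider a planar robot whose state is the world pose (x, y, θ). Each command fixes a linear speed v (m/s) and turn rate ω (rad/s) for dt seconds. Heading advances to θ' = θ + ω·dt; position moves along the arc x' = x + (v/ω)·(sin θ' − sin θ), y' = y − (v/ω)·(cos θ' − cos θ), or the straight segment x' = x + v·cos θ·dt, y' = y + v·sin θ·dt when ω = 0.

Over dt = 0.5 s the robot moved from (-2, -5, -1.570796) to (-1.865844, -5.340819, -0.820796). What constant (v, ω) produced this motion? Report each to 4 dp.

v = 0.7500, ω = 1.5000

Δθ = -0.820796 − -1.570796 = 0.750000
ω = Δθ/dt = 0.750000/0.5 = 1.5000
R = −Δy/(cos θ' − cos θ) = 0.5000
v = R·ω = 0.5000·1.5000 = 0.7500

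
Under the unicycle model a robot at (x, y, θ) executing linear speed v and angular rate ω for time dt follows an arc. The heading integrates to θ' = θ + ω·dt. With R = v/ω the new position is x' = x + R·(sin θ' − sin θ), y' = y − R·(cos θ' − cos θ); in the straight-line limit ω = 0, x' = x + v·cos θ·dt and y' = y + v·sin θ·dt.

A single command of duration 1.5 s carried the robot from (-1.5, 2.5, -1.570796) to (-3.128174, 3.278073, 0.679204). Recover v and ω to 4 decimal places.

Δθ = 0.679204 − -1.570796 = 2.250000
ω = Δθ/dt = 2.250000/1.5 = 1.5000
R = Δx/(sin θ' − sin θ) = -1.0000
v = R·ω = -1.0000·1.5000 = -1.5000

v = -1.5000, ω = 1.5000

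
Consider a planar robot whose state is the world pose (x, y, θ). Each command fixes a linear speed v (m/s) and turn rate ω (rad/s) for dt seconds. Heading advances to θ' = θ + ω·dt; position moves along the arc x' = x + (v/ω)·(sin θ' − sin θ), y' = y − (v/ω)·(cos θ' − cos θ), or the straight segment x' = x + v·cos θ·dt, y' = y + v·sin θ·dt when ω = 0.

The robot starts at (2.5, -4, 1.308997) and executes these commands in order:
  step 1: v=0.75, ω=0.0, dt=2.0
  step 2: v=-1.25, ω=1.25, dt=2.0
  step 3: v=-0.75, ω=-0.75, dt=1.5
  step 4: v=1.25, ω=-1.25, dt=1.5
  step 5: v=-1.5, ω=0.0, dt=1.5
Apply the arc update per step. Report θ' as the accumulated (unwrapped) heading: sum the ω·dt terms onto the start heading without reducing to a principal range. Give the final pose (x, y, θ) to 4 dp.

(3.6990, -3.5244, 0.8090)

step 1: θ'=1.3090 (straight) → pose (2.8882, -2.5511, 1.3090)
step 2: θ'=3.8090 (R=-1.0000) → pose (4.4731, -3.5954, 3.8090)
step 3: θ'=2.6840 (R=1.0000) → pose (5.5338, -3.4837, 2.6840)
step 4: θ'=0.8090 (R=-1.0000) → pose (5.2520, -1.8963, 0.8090)
step 5: θ'=0.8090 (straight) → pose (3.6990, -3.5244, 0.8090)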